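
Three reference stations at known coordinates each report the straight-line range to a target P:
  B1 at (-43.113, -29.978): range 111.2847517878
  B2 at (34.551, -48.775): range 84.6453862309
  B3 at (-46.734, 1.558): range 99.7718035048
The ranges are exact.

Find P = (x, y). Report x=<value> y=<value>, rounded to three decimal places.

eq1: (x + 43.113)² + (y + 29.978)² = 111.2847517878²
eq2: (x − 34.551)² + (y + 48.775)² = 84.6453862309²
eq3: (x + 46.734)² + (y − 1.558)² = 99.7718035048²
eq1−eq2, eq1−eq3 (x²,y² cancel):
  155.328·x − 37.594·y = 6034.815543
  -7.242·x + 63.072·y = 1858.966073
det = 155.328·63.072 − -37.594·-7.242 = 9524.591868
x = (6034.815543·63.072 − -37.594·1858.966073) / 9524.591868 = 47.300069
y = (155.328·1858.966073 − 6034.815543·-7.242) / 9524.591868 = 34.904762

x=47.300 y=34.905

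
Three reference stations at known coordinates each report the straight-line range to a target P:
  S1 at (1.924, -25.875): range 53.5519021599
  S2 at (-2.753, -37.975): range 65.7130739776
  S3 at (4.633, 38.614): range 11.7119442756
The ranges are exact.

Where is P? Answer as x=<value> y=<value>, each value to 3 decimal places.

x=0.494 y=27.658

eq1: (x − 1.924)² + (y + 25.875)² = 53.5519021599²
eq2: (x + 2.753)² + (y + 37.975)² = 65.7130739776²
eq3: (x − 4.633)² + (y − 38.614)² = 11.7119442756²
eq3−eq2, eq3−eq1 (x²,y² cancel):
  -14.772·x − 153.178·y = -4243.864504
  -5.418·x − 128.978·y = -3569.924870
det = -14.772·-128.978 − -153.178·-5.418 = 1075.344612
x = (-4243.864504·-128.978 − -153.178·-3569.924870) / 1075.344612 = 0.493985
y = (-14.772·-3569.924870 − -4243.864504·-5.418) / 1075.344612 = 27.657806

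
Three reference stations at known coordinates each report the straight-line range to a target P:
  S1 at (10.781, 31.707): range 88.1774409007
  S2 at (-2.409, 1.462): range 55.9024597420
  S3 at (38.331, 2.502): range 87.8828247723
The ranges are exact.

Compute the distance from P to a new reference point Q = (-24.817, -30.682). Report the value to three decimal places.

eq1: (x − 10.781)² + (y − 31.707)² = 88.1774409007²
eq2: (x + 2.409)² + (y − 1.462)² = 55.9024597420²
eq3: (x − 38.331)² + (y − 2.502)² = 87.8828247723²
eq1−eq3, eq1−eq2 (x²,y² cancel):
  55.100·x − 58.410·y = 405.831949
  -26.380·x − 60.490·y = 3536.552994
det = 55.100·-60.490 − -58.410·-26.380 = -4873.854800
x = (405.831949·-60.490 − -58.410·3536.552994) / -4873.854800 = -37.346473
y = (55.100·3536.552994 − 405.831949·-26.380) / -4873.854800 = -42.178096
|P − Q| = √((-37.346473 − -24.817)² + (-42.178096 − -30.682)²) = 17.004350

17.004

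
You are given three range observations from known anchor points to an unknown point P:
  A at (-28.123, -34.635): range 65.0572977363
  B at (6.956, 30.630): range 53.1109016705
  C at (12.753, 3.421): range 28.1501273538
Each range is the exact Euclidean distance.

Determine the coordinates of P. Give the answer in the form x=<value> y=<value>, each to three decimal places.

eq1: (x + 28.123)² + (y + 34.635)² = 65.0572977363²
eq2: (x − 6.956)² + (y − 30.630)² = 53.1109016705²
eq3: (x − 12.753)² + (y − 3.421)² = 28.1501273538²
eq3−eq2, eq3−eq1 (x²,y² cancel):
  -11.594·x + 54.418·y = -1216.097620
  -81.752·x − 76.112·y = -1623.878215
det = -11.594·-76.112 − 54.418·-81.752 = 5331.222864
x = (-1216.097620·-76.112 − 54.418·-1623.878215) / 5331.222864 = 33.937397
y = (-11.594·-1623.878215 − -1216.097620·-81.752) / 5331.222864 = -15.116826

x=33.937 y=-15.117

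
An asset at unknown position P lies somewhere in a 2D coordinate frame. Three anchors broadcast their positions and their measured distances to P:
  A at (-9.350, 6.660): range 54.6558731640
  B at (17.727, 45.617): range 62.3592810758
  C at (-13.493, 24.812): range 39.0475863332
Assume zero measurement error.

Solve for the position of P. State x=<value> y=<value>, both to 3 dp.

x=-44.568 y=48.457

eq1: (x + 9.350)² + (y − 6.660)² = 54.6558731640²
eq2: (x − 17.727)² + (y − 45.617)² = 62.3592810758²
eq3: (x + 13.493)² + (y − 24.812)² = 39.0475863332²
eq1−eq2, eq1−eq3 (x²,y² cancel):
  54.154·x + 77.914·y = 1361.963653
  -8.286·x + 36.304·y = 2128.468766
det = 54.154·36.304 − 77.914·-8.286 = 2611.602220
x = (1361.963653·36.304 − 77.914·2128.468766) / 2611.602220 = -44.567579
y = (54.154·2128.468766 − 1361.963653·-8.286) / 2611.602220 = 48.456969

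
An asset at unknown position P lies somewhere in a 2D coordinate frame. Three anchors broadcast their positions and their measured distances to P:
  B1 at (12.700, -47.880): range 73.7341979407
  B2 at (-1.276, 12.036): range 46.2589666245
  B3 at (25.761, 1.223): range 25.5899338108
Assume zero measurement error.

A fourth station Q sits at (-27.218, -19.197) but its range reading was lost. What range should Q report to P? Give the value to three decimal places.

81.095

eq1: (x − 12.700)² + (y + 47.880)² = 73.7341979407²
eq2: (x + 1.276)² + (y − 12.036)² = 46.2589666245²
eq3: (x − 25.761)² + (y − 1.223)² = 25.5899338108²
eq1−eq3, eq1−eq2 (x²,y² cancel):
  26.122·x + 98.206·y = 2993.227684
  -27.952·x + 119.832·y = 989.549025
det = 26.122·119.832 − 98.206·-27.952 = 5875.305616
x = (2993.227684·119.832 − 98.206·989.549025) / 5875.305616 = 44.509141
y = (26.122·989.549025 − 2993.227684·-27.952) / 5875.305616 = 18.640001
|P − Q| = √((44.509141 − -27.218)² + (18.640001 − -19.197)²) = 81.095138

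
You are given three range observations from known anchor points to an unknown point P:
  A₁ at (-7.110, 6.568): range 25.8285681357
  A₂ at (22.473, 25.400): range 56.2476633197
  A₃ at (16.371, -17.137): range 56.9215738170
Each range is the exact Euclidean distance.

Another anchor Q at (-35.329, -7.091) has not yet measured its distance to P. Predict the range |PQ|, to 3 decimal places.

19.772

eq1: (x + 7.110)² + (y − 6.568)² = 25.8285681357²
eq2: (x − 22.473)² + (y − 25.400)² = 56.2476633197²
eq3: (x − 16.371)² + (y + 17.137)² = 56.9215738170²
eq2−eq1, eq2−eq3 (x²,y² cancel):
  -59.166·x − 37.664·y = 1440.179692
  -12.204·x − 85.074·y = -664.775256
det = -59.166·-85.074 − -37.664·-12.204 = 4573.836828
x = (1440.179692·-85.074 − -37.664·-664.775256) / 4573.836828 = -32.261742
y = (-59.166·-664.775256 − 1440.179692·-12.204) / 4573.836828 = 12.442080
|P − Q| = √((-32.261742 − -35.329)² + (12.442080 − -7.091)²) = 19.772438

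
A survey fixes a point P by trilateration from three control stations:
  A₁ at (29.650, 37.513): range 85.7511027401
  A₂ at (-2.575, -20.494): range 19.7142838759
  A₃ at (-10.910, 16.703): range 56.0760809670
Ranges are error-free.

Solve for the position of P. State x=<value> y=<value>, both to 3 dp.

x=-8.432 y=-39.318

eq1: (x − 29.650)² + (y − 37.513)² = 85.7511027401²
eq2: (x + 2.575)² + (y + 20.494)² = 19.7142838759²
eq3: (x + 10.910)² + (y − 16.703)² = 56.0760809670²
eq3−eq2, eq3−eq1 (x²,y² cancel):
  16.670·x − 74.394·y = 2784.490220
  81.120·x + 41.620·y = -2320.395405
det = 16.670·41.620 − -74.394·81.120 = 6728.646680
x = (2784.490220·41.620 − -74.394·-2320.395405) / 6728.646680 = -8.431564
y = (16.670·-2320.395405 − 2784.490220·81.120) / 6728.646680 = -39.318284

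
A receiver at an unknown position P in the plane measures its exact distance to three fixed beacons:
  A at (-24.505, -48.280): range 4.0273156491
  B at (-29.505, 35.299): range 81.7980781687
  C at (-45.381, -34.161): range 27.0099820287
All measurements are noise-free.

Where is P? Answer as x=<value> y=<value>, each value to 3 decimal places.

eq1: (x + 24.505)² + (y + 48.280)² = 4.0273156491²
eq2: (x + 29.505)² + (y − 35.299)² = 81.7980781687²
eq3: (x + 45.381)² + (y + 34.161)² = 27.0099820287²
eq3−eq1, eq3−eq2 (x²,y² cancel):
  41.752·x − 28.238·y = 418.364201
  31.752·x + 138.920·y = -7071.231119
det = 41.752·138.920 − -28.238·31.752 = 6696.800816
x = (418.364201·138.920 − -28.238·-7071.231119) / 6696.800816 = -21.138193
y = (41.752·-7071.231119 − 418.364201·31.752) / 6696.800816 = -46.070049

x=-21.138 y=-46.070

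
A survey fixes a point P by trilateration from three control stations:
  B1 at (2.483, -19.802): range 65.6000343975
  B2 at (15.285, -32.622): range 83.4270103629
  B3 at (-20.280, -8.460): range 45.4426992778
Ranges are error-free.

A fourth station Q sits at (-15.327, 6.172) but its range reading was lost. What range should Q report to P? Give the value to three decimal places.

eq1: (x − 2.483)² + (y + 19.802)² = 65.6000343975²
eq2: (x − 15.285)² + (y + 32.622)² = 83.4270103629²
eq3: (x + 20.280)² + (y + 8.460)² = 45.4426992778²
eq3−eq1, eq3−eq2 (x²,y² cancel):
  45.526·x − 22.684·y = -2322.891102
  71.130·x − 48.324·y = -4080.051031
det = 45.526·-48.324 − -22.684·71.130 = -586.485504
x = (-2322.891102·-48.324 − -22.684·-4080.051031) / -586.485504 = -33.589086
y = (45.526·-4080.051031 − -2322.891102·71.130) / -586.485504 = 34.990053
|P − Q| = √((-33.589086 − -15.327)² + (34.990053 − 6.172)²) = 34.117210

34.117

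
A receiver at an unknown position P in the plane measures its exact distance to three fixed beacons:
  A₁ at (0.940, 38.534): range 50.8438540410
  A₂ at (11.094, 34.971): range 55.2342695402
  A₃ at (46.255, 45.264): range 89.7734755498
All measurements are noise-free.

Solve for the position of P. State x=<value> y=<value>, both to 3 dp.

eq1: (x − 0.940)² + (y − 38.534)² = 50.8438540410²
eq2: (x − 11.094)² + (y − 34.971)² = 55.2342695402²
eq3: (x − 46.255)² + (y − 45.264)² = 89.7734755498²
eq3−eq1, eq3−eq2 (x²,y² cancel):
  -90.630·x − 13.460·y = 2771.577454
  -70.322·x − 20.586·y = 2166.145337
det = -90.630·-20.586 − -13.460·-70.322 = 919.175060
x = (2771.577454·-20.586 − -13.460·2166.145337) / 919.175060 = -30.352626
y = (-90.630·2166.145337 − 2771.577454·-70.322) / 919.175060 = -1.539296

x=-30.353 y=-1.539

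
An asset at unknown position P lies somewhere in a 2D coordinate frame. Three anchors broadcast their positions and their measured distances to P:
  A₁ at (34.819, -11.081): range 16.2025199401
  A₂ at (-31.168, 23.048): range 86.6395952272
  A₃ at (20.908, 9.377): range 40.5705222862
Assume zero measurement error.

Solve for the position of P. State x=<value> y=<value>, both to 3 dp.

x=39.938 y=-26.454

eq1: (x − 34.819)² + (y + 11.081)² = 16.2025199401²
eq2: (x + 31.168)² + (y − 23.048)² = 86.6395952272²
eq3: (x − 20.908)² + (y − 9.377)² = 40.5705222862²
eq2−eq1, eq2−eq3 (x²,y² cancel):
  131.974·x − 68.258·y = 7076.394603
  104.152·x − 27.342·y = 4882.870248
det = 131.974·-27.342 − -68.258·104.152 = 3500.774108
x = (7076.394603·-27.342 − -68.258·4882.870248) / 3500.774108 = 39.937503
y = (131.974·4882.870248 − 7076.394603·104.152) / 3500.774108 = -26.453787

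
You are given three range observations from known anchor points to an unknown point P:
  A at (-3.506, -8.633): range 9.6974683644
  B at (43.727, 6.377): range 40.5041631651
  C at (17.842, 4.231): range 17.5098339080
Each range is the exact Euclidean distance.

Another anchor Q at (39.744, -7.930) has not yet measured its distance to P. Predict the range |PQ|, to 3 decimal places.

eq1: (x + 3.506)² + (y + 8.633)² = 9.6974683644²
eq2: (x − 43.727)² + (y − 6.377)² = 40.5041631651²
eq3: (x − 17.842)² + (y − 4.231)² = 17.5098339080²
eq2−eq1, eq2−eq3 (x²,y² cancel):
  -94.466·x − 30.020·y = -319.349592
  -51.770·x − 4.292·y = -282.485383
det = -94.466·-4.292 − -30.020·-51.770 = -1148.687328
x = (-319.349592·-4.292 − -30.020·-282.485383) / -1148.687328 = 6.189293
y = (-94.466·-282.485383 − -319.349592·-51.770) / -1148.687328 = -8.838381
|P − Q| = √((6.189293 − 39.744)² + (-8.838381 − -7.930)²) = 33.567000

33.567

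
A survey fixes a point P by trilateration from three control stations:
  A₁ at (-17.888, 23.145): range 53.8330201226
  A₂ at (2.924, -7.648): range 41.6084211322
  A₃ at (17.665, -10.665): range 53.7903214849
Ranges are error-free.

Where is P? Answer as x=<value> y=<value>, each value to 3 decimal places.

eq1: (x + 17.888)² + (y − 23.145)² = 53.8330201226²
eq2: (x − 2.924)² + (y + 7.648)² = 41.6084211322²
eq3: (x − 17.665)² + (y + 10.665)² = 53.7903214849²
eq2−eq1, eq2−eq3 (x²,y² cancel):
  -41.624·x + 61.586·y = -378.103457
  29.482·x − 6.034·y = -803.385206
det = -41.624·-6.034 − 61.586·29.482 = -1564.519236
x = (-378.103457·-6.034 − 61.586·-803.385206) / -1564.519236 = -33.082852
y = (-41.624·-803.385206 − -378.103457·29.482) / -1564.519236 = -28.499076

x=-33.083 y=-28.499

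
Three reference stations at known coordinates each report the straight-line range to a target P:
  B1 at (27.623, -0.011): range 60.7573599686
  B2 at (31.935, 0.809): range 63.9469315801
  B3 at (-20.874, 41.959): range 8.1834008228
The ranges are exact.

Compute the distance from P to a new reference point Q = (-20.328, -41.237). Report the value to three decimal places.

75.264

eq1: (x − 27.623)² + (y + 0.011)² = 60.7573599686²
eq2: (x − 31.935)² + (y − 0.809)² = 63.9469315801²
eq3: (x + 20.874)² + (y − 41.959)² = 8.1834008228²
eq1−eq3, eq1−eq2 (x²,y² cancel):
  -96.994·x + 83.940·y = 5057.740048
  8.624·x + 1.640·y = -140.284812
det = -96.994·1.640 − 83.940·8.624 = -882.968720
x = (5057.740048·1.640 − 83.940·-140.284812) / -882.968720 = -22.730364
y = (-96.994·-140.284812 − 5057.740048·8.624) / -882.968720 = 33.988933
|P − Q| = √((-22.730364 − -20.328)² + (33.988933 − -41.237)²) = 75.264284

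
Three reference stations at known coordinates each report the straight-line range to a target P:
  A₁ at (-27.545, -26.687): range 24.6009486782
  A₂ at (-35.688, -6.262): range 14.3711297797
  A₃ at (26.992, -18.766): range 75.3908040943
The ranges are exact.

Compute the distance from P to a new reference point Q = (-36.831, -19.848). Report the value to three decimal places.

eq1: (x + 27.545)² + (y + 26.687)² = 24.6009486782²
eq2: (x + 35.688)² + (y + 6.262)² = 14.3711297797²
eq3: (x − 26.992)² + (y + 18.766)² = 75.3908040943²
eq2−eq1, eq2−eq3 (x²,y² cancel):
  16.286·x − 40.850·y = -240.600299
  125.360·x − 25.008·y = -5709.359139
det = 16.286·-25.008 − -40.850·125.360 = 4713.675712
x = (-240.600299·-25.008 − -40.850·-5709.359139) / 4713.675712 = -48.202380
y = (16.286·-5709.359139 − -240.600299·125.360) / 4713.675712 = -13.327385
|P − Q| = √((-48.202380 − -36.831)² + (-13.327385 − -19.848)²) = 13.108269

13.108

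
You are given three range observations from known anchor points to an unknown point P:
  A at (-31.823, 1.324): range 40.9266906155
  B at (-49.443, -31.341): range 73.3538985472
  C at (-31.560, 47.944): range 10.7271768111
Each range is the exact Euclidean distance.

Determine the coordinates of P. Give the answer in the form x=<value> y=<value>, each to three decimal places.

x=-40.069 y=41.411

eq1: (x + 31.823)² + (y − 1.324)² = 40.9266906155²
eq2: (x + 49.443)² + (y + 31.341)² = 73.3538985472²
eq3: (x + 31.560)² + (y − 47.944)² = 10.7271768111²
eq1−eq3, eq1−eq2 (x²,y² cancel):
  0.526·x + 93.240·y = 3840.126113
  -35.240·x − 65.330·y = -1293.388202
det = 0.526·-65.330 − 93.240·-35.240 = 3251.414020
x = (3840.126113·-65.330 − 93.240·-1293.388202) / 3251.414020 = -40.068697
y = (0.526·-1293.388202 − 3840.126113·-35.240) / 3251.414020 = 41.411436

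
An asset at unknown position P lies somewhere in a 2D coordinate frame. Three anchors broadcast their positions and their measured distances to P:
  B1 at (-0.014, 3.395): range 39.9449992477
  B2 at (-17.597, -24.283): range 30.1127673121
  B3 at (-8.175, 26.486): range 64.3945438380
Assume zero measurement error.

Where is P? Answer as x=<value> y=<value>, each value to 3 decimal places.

eq1: (x + 0.014)² + (y − 3.395)² = 39.9449992477²
eq2: (x + 17.597)² + (y + 24.283)² = 30.1127673121²
eq3: (x + 8.175)² + (y − 26.486)² = 64.3945438380²
eq3−eq2, eq3−eq1 (x²,y² cancel):
  -18.844·x − 101.538·y = 3370.858198
  16.322·x − 46.182·y = 1794.241711
det = -18.844·-46.182 − -101.538·16.322 = 2527.556844
x = (3370.858198·-46.182 − -101.538·1794.241711) / 2527.556844 = 10.488683
y = (-18.844·1794.241711 − 3370.858198·16.322) / 2527.556844 = -35.144546

x=10.489 y=-35.145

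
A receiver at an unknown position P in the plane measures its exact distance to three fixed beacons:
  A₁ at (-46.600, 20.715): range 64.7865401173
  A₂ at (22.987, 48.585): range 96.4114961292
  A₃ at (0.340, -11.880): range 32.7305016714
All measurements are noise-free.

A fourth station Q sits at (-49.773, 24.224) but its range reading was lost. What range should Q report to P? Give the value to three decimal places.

eq1: (x + 46.600)² + (y − 20.715)² = 64.7865401173²
eq2: (x − 22.987)² + (y − 48.585)² = 96.4114961292²
eq3: (x − 0.340)² + (y + 11.880)² = 32.7305016714²
eq3−eq2, eq3−eq1 (x²,y² cancel):
  45.294·x + 120.930·y = -5476.236452
  -93.880·x + 65.190·y = -666.588816
det = 45.294·65.190 − 120.930·-93.880 = 14305.624260
x = (-5476.236452·65.190 − 120.930·-666.588816) / 14305.624260 = -19.320043
y = (45.294·-666.588816 − -5476.236452·-93.880) / 14305.624260 = -38.048081
|P − Q| = √((-19.320043 − -49.773)² + (-38.048081 − 24.224)²) = 69.319512

69.320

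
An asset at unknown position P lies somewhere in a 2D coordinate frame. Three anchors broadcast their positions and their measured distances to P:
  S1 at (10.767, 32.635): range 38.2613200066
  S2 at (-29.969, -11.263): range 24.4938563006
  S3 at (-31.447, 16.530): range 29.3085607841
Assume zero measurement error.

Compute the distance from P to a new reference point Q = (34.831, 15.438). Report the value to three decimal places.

45.639

eq1: (x − 10.767)² + (y − 32.635)² = 38.2613200066²
eq2: (x + 29.969)² + (y + 11.263)² = 24.4938563006²
eq3: (x + 31.447)² + (y − 16.530)² = 29.3085607841²
eq3−eq1, eq3−eq2 (x²,y² cancel):
  84.428·x + 32.210·y = -686.120068
  2.956·x − 55.586·y = 21.884160
det = 84.428·-55.586 − 32.210·2.956 = -4788.227568
x = (-686.120068·-55.586 − 32.210·21.884160) / -4788.227568 = -7.817878
y = (84.428·21.884160 − -686.120068·2.956) / -4788.227568 = -0.809445
|P − Q| = √((-7.817878 − 34.831)² + (-0.809445 − 15.438)²) = 45.638868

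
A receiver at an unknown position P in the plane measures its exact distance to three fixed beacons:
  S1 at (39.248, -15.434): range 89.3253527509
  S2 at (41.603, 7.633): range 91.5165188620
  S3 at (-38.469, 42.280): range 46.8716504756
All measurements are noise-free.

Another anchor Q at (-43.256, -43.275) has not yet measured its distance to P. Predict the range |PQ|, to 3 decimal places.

eq1: (x − 39.248)² + (y + 15.434)² = 89.3253527509²
eq2: (x − 41.603)² + (y − 7.633)² = 91.5165188620²
eq3: (x + 38.469)² + (y − 42.280)² = 46.8716504756²
eq1−eq3, eq1−eq2 (x²,y² cancel):
  -155.434·x + 115.428·y = 7270.915527
  4.710·x + 46.134·y = -385.796143
det = -155.434·46.134 − 115.428·4.710 = -7714.458036
x = (7270.915527·46.134 − 115.428·-385.796143) / -7714.458036 = -49.254023
y = (-155.434·-385.796143 − 7270.915527·4.710) / -7714.458036 = -3.333977
|P − Q| = √((-49.254023 − -43.256)² + (-3.333977 − -43.275)²) = 40.388880

40.389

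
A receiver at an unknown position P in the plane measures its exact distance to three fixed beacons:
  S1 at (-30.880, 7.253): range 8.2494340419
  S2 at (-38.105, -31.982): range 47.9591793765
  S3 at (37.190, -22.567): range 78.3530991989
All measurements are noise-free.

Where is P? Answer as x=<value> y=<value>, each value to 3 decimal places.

eq1: (x + 30.880)² + (y − 7.253)² = 8.2494340419²
eq2: (x + 38.105)² + (y + 31.982)² = 47.9591793765²
eq3: (x − 37.190)² + (y + 22.567)² = 78.3530991989²
eq2−eq1, eq2−eq3 (x²,y² cancel):
  14.450·x + 78.470·y = 763.370784
  150.590·x + 18.830·y = -4421.599028
det = 14.450·18.830 − 78.470·150.590 = -11544.703800
x = (763.370784·18.830 − 78.470·-4421.599028) / -11544.703800 = -31.298954
y = (14.450·-4421.599028 − 763.370784·150.590) / -11544.703800 = 15.491789

x=-31.299 y=15.492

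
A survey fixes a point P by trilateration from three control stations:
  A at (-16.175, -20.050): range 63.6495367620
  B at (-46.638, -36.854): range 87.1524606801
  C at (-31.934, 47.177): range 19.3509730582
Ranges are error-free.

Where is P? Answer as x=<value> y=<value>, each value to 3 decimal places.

x=-12.932 y=43.517

eq1: (x + 16.175)² + (y + 20.050)² = 63.6495367620²
eq2: (x + 46.638)² + (y + 36.854)² = 87.1524606801²
eq3: (x + 31.934)² + (y − 47.177)² = 19.3509730582²
eq2−eq3, eq2−eq1 (x²,y² cancel):
  29.408·x + 168.062·y = 6933.220569
  60.926·x + 33.608·y = 674.600638
det = 29.408·33.608 − 168.062·60.926 = -9251.001348
x = (6933.220569·33.608 − 168.062·674.600638) / -9251.001348 = -12.932324
y = (29.408·674.600638 − 6933.220569·60.926) / -9251.001348 = 43.516883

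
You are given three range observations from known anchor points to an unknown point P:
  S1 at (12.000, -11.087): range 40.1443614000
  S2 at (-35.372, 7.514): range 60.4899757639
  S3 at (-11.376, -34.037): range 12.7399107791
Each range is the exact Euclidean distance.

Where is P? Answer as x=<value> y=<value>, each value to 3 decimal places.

eq1: (x − 12.000)² + (y + 11.087)² = 40.1443614000²
eq2: (x + 35.372)² + (y − 7.514)² = 60.4899757639²
eq3: (x + 11.376)² + (y + 34.037)² = 12.7399107791²
eq2−eq3, eq2−eq1 (x²,y² cancel):
  47.992·x − 83.102·y = 3477.024006
  94.744·x − 37.202·y = 1006.750405
det = 47.992·-37.202 − -83.102·94.744 = 6088.017504
x = (3477.024006·-37.202 − -83.102·1006.750405) / 6088.017504 = -7.504787
y = (47.992·1006.750405 − 3477.024006·94.744) / 6088.017504 = -46.174505

x=-7.505 y=-46.175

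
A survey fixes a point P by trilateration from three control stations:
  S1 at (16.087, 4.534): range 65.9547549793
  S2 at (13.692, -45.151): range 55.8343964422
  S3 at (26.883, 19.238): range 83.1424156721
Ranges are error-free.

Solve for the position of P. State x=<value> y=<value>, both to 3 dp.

eq1: (x − 16.087)² + (y − 4.534)² = 65.9547549793²
eq2: (x − 13.692)² + (y + 45.151)² = 55.8343964422²
eq3: (x − 26.883)² + (y − 19.238)² = 83.1424156721²
eq2−eq3, eq2−eq1 (x²,y² cancel):
  26.382·x + 128.778·y = -4928.468790
  4.790·x + 99.370·y = -3179.284818
det = 26.382·99.370 − 128.778·4.790 = 2004.732720
x = (-4928.468790·99.370 − 128.778·-3179.284818) / 2004.732720 = -40.065193
y = (26.382·-3179.284818 − -4928.468790·4.790) / 2004.732720 = -30.063123

x=-40.065 y=-30.063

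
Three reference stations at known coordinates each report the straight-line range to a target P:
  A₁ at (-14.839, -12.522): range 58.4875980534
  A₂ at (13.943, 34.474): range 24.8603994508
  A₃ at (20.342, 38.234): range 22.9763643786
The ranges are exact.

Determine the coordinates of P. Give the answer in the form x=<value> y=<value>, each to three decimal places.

x=33.956 y=19.725

eq1: (x + 14.839)² + (y + 12.522)² = 58.4875980534²
eq2: (x − 13.943)² + (y − 34.474)² = 24.8603994508²
eq3: (x − 20.342)² + (y − 38.234)² = 22.9763643786²
eq2−eq3, eq2−eq1 (x²,y² cancel):
  12.798·x + 7.520·y = 582.897936
  -57.564·x − 93.992·y = -3808.627185
det = 12.798·-93.992 − 7.520·-57.564 = -770.028336
x = (582.897936·-93.992 − 7.520·-3808.627185) / -770.028336 = 33.955720
y = (12.798·-3808.627185 − 582.897936·-57.564) / -770.028336 = 19.725084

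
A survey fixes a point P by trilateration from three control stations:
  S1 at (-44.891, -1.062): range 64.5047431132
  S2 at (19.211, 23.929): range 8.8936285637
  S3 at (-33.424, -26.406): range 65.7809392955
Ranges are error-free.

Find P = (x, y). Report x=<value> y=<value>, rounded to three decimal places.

x=17.531 y=15.195

eq1: (x + 44.891)² + (y + 1.062)² = 64.5047431132²
eq2: (x − 19.211)² + (y − 23.929)² = 8.8936285637²
eq3: (x + 33.424)² + (y + 26.406)² = 65.7809392955²
eq1−eq3, eq1−eq2 (x²,y² cancel):
  22.934·x − 50.688·y = -368.159204
  128.204·x + 49.982·y = 3007.095092
det = 22.934·49.982 − -50.688·128.204 = 7644.691540
x = (-368.159204·49.982 − -50.688·3007.095092) / 7644.691540 = 17.531421
y = (22.934·3007.095092 − -368.159204·128.204) / 7644.691540 = 15.195407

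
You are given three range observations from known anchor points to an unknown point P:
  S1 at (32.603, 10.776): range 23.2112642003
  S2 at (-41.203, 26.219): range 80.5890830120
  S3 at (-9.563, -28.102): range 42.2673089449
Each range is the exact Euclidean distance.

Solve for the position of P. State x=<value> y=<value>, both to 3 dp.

x=29.616 y=-12.242

eq1: (x − 32.603)² + (y − 10.776)² = 23.2112642003²
eq2: (x + 41.203)² + (y − 26.219)² = 80.5890830120²
eq3: (x + 9.563)² + (y + 28.102)² = 42.2673089449²
eq2−eq3, eq2−eq1 (x²,y² cancel):
  63.280·x − 108.642·y = 3204.125098
  147.612·x − 30.886·y = 4749.792130
det = 63.280·-30.886 − -108.642·147.612 = 14082.396824
x = (3204.125098·-30.886 − -108.642·4749.792130) / 14082.396824 = 29.616003
y = (63.280·4749.792130 − 3204.125098·147.612) / 14082.396824 = -12.242267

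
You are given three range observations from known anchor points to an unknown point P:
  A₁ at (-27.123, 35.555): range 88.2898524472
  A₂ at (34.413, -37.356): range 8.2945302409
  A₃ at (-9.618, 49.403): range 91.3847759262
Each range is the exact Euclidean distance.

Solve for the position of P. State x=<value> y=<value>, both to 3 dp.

x=26.631 y=-34.485

eq1: (x + 27.123)² + (y − 35.555)² = 88.2898524472²
eq2: (x − 34.413)² + (y + 37.356)² = 8.2945302409²
eq3: (x + 9.618)² + (y − 49.403)² = 91.3847759262²
eq2−eq3, eq2−eq1 (x²,y² cancel):
  -88.062·x + 173.518·y = -8328.941011
  -123.072·x + 145.822·y = -8306.208964
det = -88.062·145.822 − 173.518·-123.072 = 8513.830332
x = (-8328.941011·145.822 − 173.518·-8306.208964) / 8513.830332 = 26.631248
y = (-88.062·-8306.208964 − -8328.941011·-123.072) / 8513.830332 = -34.484837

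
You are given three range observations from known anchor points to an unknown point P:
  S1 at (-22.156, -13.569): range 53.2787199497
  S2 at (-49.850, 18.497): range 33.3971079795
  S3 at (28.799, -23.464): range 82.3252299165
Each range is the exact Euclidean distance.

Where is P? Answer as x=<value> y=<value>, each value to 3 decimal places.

eq1: (x + 22.156)² + (y + 13.569)² = 53.2787199497²
eq2: (x + 49.850)² + (y − 18.497)² = 33.3971079795²
eq3: (x − 28.799)² + (y + 23.464)² = 82.3252299165²
eq1−eq2, eq1−eq3 (x²,y² cancel):
  -55.388·x + 64.132·y = 3875.410590
  101.910·x − 19.790·y = -3233.885881
det = -55.388·-19.790 − 64.132·101.910 = -5439.563600
x = (3875.410590·-19.790 − 64.132·-3233.885881) / -5439.563600 = -24.027882
y = (-55.388·-3233.885881 − 3875.410590·101.910) / -5439.563600 = 39.676827

x=-24.028 y=39.677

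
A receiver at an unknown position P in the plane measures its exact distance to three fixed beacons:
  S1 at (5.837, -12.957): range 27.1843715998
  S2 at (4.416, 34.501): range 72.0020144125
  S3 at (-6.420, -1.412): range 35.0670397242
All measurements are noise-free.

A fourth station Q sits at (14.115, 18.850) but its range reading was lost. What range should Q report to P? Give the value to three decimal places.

59.499

eq1: (x − 5.837)² + (y + 12.957)² = 27.1843715998²
eq2: (x − 4.416)² + (y − 34.501)² = 72.0020144125²
eq3: (x + 6.420)² + (y + 1.412)² = 35.0670397242²
eq1−eq3, eq1−eq2 (x²,y² cancel):
  -24.514·x + 23.090·y = -649.451490
  -2.842·x + 94.916·y = -3437.434381
det = -24.514·94.916 − 23.090·-2.842 = -2261.149044
x = (-649.451490·94.916 − 23.090·-3437.434381) / -2261.149044 = -7.839829
y = (-24.514·-3437.434381 − -649.451490·-2.842) / -2261.149044 = -36.450284
|P − Q| = √((-7.839829 − 14.115)² + (-36.450284 − 18.850)²) = 59.499042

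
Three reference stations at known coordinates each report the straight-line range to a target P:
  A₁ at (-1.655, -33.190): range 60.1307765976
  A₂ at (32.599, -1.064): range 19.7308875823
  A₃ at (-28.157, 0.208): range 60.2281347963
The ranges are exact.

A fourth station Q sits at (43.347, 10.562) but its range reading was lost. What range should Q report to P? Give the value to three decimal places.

eq1: (x + 1.655)² + (y + 33.190)² = 60.1307765976²
eq2: (x − 32.599)² + (y + 1.064)² = 19.7308875823²
eq3: (x + 28.157)² + (y − 0.208)² = 60.2281347963²
eq3−eq2, eq3−eq1 (x²,y² cancel):
  121.512·x − 2.544·y = 3509.087280
  53.004·x − 66.796·y = 323.173139
det = 121.512·-66.796 − -2.544·53.004 = -7981.673376
x = (3509.087280·-66.796 − -2.544·323.173139) / -7981.673376 = 29.263393
y = (121.512·323.173139 − 3509.087280·53.004) / -7981.673376 = 18.382893
|P − Q| = √((29.263393 − 43.347)² + (18.382893 − 10.562)²) = 16.109450

16.109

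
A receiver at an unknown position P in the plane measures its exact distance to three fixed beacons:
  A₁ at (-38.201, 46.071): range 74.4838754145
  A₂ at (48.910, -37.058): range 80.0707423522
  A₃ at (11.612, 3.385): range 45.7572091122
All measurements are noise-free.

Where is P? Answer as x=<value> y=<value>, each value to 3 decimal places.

eq1: (x + 38.201)² + (y − 46.071)² = 74.4838754145²
eq2: (x − 48.910)² + (y + 37.058)² = 80.0707423522²
eq3: (x − 11.612)² + (y − 3.385)² = 45.7572091122²
eq1−eq2, eq1−eq3 (x²,y² cancel):
  174.222·x − 166.258·y = -679.846062
  99.626·x − 85.372·y = 18.568838
det = 174.222·-85.372 − -166.258·99.626 = 1689.938924
x = (-679.846062·-85.372 − -166.258·18.568838) / 1689.938924 = 36.171151
y = (174.222·18.568838 − -679.846062·99.626) / 1689.938924 = 41.992905

x=36.171 y=41.993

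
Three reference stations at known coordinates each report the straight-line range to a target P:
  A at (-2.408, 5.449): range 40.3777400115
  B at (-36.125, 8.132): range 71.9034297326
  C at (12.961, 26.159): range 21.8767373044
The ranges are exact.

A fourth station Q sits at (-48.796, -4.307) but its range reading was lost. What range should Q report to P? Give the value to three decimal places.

87.280

eq1: (x + 2.408)² + (y − 5.449)² = 40.3777400115²
eq2: (x + 36.125)² + (y − 8.132)² = 71.9034297326²
eq3: (x − 12.961)² + (y − 26.159)² = 21.8767373044²
eq2−eq1, eq2−eq3 (x²,y² cancel):
  67.434·x − 5.366·y = 2204.086335
  98.172·x + 36.054·y = 4172.647325
det = 67.434·36.054 − -5.366·98.172 = 2958.056388
x = (2204.086335·36.054 − -5.366·4172.647325) / 2958.056388 = 34.433608
y = (67.434·4172.647325 − 2204.086335·98.172) / 2958.056388 = 21.973461
|P − Q| = √((34.433608 − -48.796)² + (21.973461 − -4.307)²) = 87.280183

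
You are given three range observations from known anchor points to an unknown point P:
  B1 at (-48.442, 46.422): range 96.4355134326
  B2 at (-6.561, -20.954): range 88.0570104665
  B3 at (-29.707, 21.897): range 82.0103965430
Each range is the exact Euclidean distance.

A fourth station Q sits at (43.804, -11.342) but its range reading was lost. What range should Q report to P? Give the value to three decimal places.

59.669

eq1: (x + 48.442)² + (y − 46.422)² = 96.4355134326²
eq2: (x + 6.561)² + (y + 20.954)² = 88.0570104665²
eq3: (x + 29.707)² + (y − 21.897)² = 82.0103965430²
eq3−eq2, eq3−eq1 (x²,y² cancel):
  46.292·x − 85.702·y = -1908.199572
  -37.470·x + 49.050·y = 565.541880
det = 46.292·49.050 − -85.702·-37.470 = -940.631340
x = (-1908.199572·49.050 − -85.702·565.541880) / -940.631340 = 47.977477
y = (46.292·565.541880 − -1908.199572·-37.470) / -940.631340 = 48.180590
|P − Q| = √((47.977477 − 43.804)² + (48.180590 − -11.342)²) = 59.668724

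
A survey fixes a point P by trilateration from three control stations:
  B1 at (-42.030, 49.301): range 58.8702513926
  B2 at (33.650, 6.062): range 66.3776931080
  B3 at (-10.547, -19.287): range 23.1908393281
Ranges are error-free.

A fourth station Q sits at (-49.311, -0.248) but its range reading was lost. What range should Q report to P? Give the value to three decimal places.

eq1: (x + 42.030)² + (y − 49.301)² = 58.8702513926²
eq2: (x − 33.650)² + (y − 6.062)² = 66.3776931080²
eq3: (x + 10.547)² + (y + 19.287)² = 23.1908393281²
eq3−eq2, eq3−eq1 (x²,y² cancel):
  88.394·x + 50.698·y = -3182.340348
  -62.966·x + 137.176·y = 785.990453
det = 88.394·137.176 − 50.698·-62.966 = 15317.785612
x = (-3182.340348·137.176 − 50.698·785.990453) / 15317.785612 = -31.100374
y = (88.394·785.990453 − -3182.340348·-62.966) / 15317.785612 = -8.545778
|P − Q| = √((-31.100374 − -49.311)² + (-8.545778 − -0.248)²) = 20.011997

20.012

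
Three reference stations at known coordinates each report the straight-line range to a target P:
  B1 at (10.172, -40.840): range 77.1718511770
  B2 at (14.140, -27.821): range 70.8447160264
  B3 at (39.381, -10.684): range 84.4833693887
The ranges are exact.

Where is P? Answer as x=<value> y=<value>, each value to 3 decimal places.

eq1: (x − 10.172)² + (y + 40.840)² = 77.1718511770²
eq2: (x − 14.140)² + (y + 27.821)² = 70.8447160264²
eq3: (x − 39.381)² + (y + 10.684)² = 84.4833693887²
eq3−eq2, eq3−eq1 (x²,y² cancel):
  -50.482·x − 34.274·y = 1427.402538
  -58.418·x − 60.312·y = 1288.309256
det = -50.482·-60.312 − -34.274·-58.418 = 1042.451852
x = (1427.402538·-60.312 − -34.274·1288.309256) / 1042.451852 = -40.226309
y = (-50.482·1288.309256 − 1427.402538·-58.418) / 1042.451852 = 17.602322

x=-40.226 y=17.602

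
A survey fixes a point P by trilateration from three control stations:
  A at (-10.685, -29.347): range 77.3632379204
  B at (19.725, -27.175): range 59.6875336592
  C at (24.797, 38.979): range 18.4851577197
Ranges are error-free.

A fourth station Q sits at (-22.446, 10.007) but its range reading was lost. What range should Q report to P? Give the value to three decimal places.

65.490

eq1: (x + 10.685)² + (y + 29.347)² = 77.3632379204²
eq2: (x − 19.725)² + (y + 27.175)² = 59.6875336592²
eq3: (x − 24.797)² + (y − 38.979)² = 18.4851577197²
eq1−eq3, eq1−eq2 (x²,y² cancel):
  70.964·x + 136.652·y = 6802.207542
  60.820·x + 4.344·y = 2574.609523
det = 70.964·4.344 − 136.652·60.820 = -8002.907024
x = (6802.207542·4.344 − 136.652·2574.609523) / -8002.907024 = 40.269961
y = (70.964·2574.609523 − 6802.207542·60.820) / -8002.907024 = 28.865220
|P − Q| = √((40.269961 − -22.446)² + (28.865220 − 10.007)²) = 65.489878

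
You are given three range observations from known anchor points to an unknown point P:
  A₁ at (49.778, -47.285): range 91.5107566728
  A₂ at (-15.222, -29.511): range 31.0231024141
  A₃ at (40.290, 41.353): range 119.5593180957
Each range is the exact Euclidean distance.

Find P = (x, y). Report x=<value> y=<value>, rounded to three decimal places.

x=-41.718 y=-45.648

eq1: (x − 49.778)² + (y + 47.285)² = 91.5107566728²
eq2: (x + 15.222)² + (y + 29.511)² = 31.0231024141²
eq3: (x − 40.290)² + (y − 41.353)² = 119.5593180957²
eq3−eq2, eq3−eq1 (x²,y² cancel):
  -111.024·x − 141.728·y = 11101.251356
  18.976·x − 177.276·y = 7300.577757
det = -111.024·-177.276 − -141.728·18.976 = 22371.321152
x = (11101.251356·-177.276 − -141.728·7300.577757) / 22371.321152 = -41.718106
y = (-111.024·7300.577757 − 11101.251356·18.976) / 22371.321152 = -45.647581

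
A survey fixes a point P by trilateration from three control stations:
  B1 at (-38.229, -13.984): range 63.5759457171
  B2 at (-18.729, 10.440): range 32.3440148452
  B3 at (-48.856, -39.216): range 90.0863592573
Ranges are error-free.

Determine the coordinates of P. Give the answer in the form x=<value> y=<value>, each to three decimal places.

eq1: (x + 38.229)² + (y + 13.984)² = 63.5759457171²
eq2: (x + 18.729)² + (y − 10.440)² = 32.3440148452²
eq3: (x + 48.856)² + (y + 39.216)² = 90.0863592573²
eq1−eq3, eq1−eq2 (x²,y² cancel):
  -21.254·x − 50.464·y = -1805.856555
  39.000·x + 48.848·y = 1798.525922
det = -21.254·48.848 − -50.464·39.000 = 929.880608
x = (-1805.856555·48.848 − -50.464·1798.525922) / 929.880608 = 2.740493
y = (-21.254·1798.525922 − -1805.856555·39.000) / 929.880608 = 34.630828

x=2.740 y=34.631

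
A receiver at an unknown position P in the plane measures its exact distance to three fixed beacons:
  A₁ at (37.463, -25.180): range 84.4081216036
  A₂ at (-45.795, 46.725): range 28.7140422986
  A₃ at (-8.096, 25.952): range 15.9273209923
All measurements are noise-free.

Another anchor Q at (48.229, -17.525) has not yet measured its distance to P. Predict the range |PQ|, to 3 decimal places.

86.797

eq1: (x − 37.463)² + (y + 25.180)² = 84.4081216036²
eq2: (x + 45.795)² + (y − 46.725)² = 28.7140422986²
eq3: (x + 8.096)² + (y − 25.952)² = 15.9273209923²
eq2−eq3, eq2−eq1 (x²,y² cancel):
  75.398·x − 41.546·y = -2970.539459
  166.516·x − 143.810·y = -8543.133649
det = 75.398·-143.810 − -41.546·166.516 = -3924.912644
x = (-2970.539459·-143.810 − -41.546·-8543.133649) / -3924.912644 = -18.410664
y = (75.398·-8543.133649 − -2970.539459·166.516) / -3924.912644 = 38.088196
|P − Q| = √((-18.410664 − 48.229)² + (38.088196 − -17.525)²) = 86.796731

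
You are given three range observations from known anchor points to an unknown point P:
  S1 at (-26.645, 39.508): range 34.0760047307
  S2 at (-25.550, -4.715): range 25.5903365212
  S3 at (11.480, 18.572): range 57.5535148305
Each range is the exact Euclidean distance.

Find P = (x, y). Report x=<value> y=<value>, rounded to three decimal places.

x=-45.598 y=11.189

eq1: (x + 26.645)² + (y − 39.508)² = 34.0760047307²
eq2: (x + 25.550)² + (y + 4.715)² = 25.5903365212²
eq3: (x − 11.480)² + (y − 18.572)² = 57.5535148305²
eq3−eq1, eq3−eq2 (x²,y² cancel):
  -76.250·x + 41.872·y = 3945.361476
  -74.060·x − 46.574·y = 2855.865887
det = -76.250·-46.574 − 41.872·-74.060 = 6652.307820
x = (3945.361476·-46.574 − 41.872·2855.865887) / 6652.307820 = -45.598023
y = (-76.250·2855.865887 − 3945.361476·-74.060) / 6652.307820 = 11.189154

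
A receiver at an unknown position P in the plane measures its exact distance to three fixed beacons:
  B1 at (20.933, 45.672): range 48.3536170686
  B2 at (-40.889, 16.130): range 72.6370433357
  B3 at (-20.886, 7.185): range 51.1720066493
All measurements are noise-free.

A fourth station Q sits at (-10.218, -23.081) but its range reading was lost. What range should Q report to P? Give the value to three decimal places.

eq1: (x − 20.933)² + (y − 45.672)² = 48.3536170686²
eq2: (x + 40.889)² + (y − 16.130)² = 72.6370433357²
eq3: (x + 20.886)² + (y − 7.185)² = 51.1720066493²
eq2−eq3, eq2−eq1 (x²,y² cancel):
  40.006·x − 17.890·y = 1213.327800
  123.644·x + 59.084·y = 3530.102633
det = 40.006·59.084 − -17.890·123.644 = 4575.705664
x = (1213.327800·59.084 − -17.890·3530.102633) / 4575.705664 = 29.469071
y = (40.006·3530.102633 − 1213.327800·123.644) / 4575.705664 = -1.922199
|P − Q| = √((29.469071 − -10.218)² + (-1.922199 − -23.081)²) = 44.975087

44.975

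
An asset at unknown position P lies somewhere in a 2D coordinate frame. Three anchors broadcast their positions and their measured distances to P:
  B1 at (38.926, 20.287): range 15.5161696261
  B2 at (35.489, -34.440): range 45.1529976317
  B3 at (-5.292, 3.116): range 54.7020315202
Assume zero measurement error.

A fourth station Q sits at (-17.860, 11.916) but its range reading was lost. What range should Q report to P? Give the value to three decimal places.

67.076

eq1: (x − 38.926)² + (y − 20.287)² = 15.5161696261²
eq2: (x − 35.489)² + (y + 34.440)² = 45.1529976317²
eq3: (x + 5.292)² + (y − 3.116)² = 54.7020315202²
eq3−eq1, eq3−eq2 (x²,y² cancel):
  88.436·x + 34.342·y = 4640.641858
  81.562·x − 75.112·y = 3361.387058
det = 88.436·-75.112 − 34.342·81.562 = -9443.607036
x = (4640.641858·-75.112 − 34.342·3361.387058) / -9443.607036 = 49.134260
y = (88.436·3361.387058 − 4640.641858·81.562) / -9443.607036 = 8.601841
|P − Q| = √((49.134260 − -17.860)² + (8.601841 − 11.916)²) = 67.076185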